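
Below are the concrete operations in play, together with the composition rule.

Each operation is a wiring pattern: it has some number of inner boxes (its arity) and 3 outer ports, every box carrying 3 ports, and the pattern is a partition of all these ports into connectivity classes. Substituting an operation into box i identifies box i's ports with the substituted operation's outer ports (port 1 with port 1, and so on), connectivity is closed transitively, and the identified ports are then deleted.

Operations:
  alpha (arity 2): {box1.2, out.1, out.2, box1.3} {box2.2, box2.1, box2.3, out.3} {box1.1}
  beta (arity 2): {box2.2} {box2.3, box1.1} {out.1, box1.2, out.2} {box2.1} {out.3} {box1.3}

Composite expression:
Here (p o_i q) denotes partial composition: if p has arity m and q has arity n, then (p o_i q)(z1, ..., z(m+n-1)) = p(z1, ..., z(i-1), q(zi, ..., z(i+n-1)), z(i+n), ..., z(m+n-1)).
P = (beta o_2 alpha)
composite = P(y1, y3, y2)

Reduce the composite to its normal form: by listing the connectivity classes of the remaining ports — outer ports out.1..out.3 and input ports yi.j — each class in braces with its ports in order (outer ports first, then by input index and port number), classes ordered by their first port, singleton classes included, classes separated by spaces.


{out.1, out.2, y1.2} {out.3} {y1.1, y2.1, y2.2, y2.3} {y1.3} {y3.1} {y3.2, y3.3}


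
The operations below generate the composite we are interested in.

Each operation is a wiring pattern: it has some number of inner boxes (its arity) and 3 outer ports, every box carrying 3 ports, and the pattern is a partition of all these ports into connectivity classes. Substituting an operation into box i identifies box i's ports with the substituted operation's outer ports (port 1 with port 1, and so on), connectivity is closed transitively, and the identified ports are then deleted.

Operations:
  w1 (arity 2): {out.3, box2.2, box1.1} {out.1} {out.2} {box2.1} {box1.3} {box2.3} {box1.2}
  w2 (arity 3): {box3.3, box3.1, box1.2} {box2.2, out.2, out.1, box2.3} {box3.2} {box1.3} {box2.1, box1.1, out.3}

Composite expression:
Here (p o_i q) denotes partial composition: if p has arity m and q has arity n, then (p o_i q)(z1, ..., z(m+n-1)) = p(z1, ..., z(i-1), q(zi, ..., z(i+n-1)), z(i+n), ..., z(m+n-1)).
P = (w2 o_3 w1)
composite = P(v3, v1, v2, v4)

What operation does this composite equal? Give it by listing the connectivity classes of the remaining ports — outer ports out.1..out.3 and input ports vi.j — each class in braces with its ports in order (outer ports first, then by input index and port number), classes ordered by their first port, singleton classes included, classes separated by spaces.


Connectivity passes through glued w2-boundaries; trace each wire chain.
through w1, on inputs (v2, v4): {out.1} {out.2} {out.3, v2.1, v4.2} {v2.2} {v2.3} {v4.1} {v4.3} (out.j = stage outer ports)
through w2, on inputs (v3, v1, v2, v4): {out.1, out.2, v1.2, v1.3} {out.3, v1.1, v3.1} {v2.1, v3.2, v4.2} {v2.2} {v2.3} {v3.3} {v4.1} {v4.3} (out.j = stage outer ports)

{out.1, out.2, v1.2, v1.3} {out.3, v1.1, v3.1} {v2.1, v3.2, v4.2} {v2.2} {v2.3} {v3.3} {v4.1} {v4.3}


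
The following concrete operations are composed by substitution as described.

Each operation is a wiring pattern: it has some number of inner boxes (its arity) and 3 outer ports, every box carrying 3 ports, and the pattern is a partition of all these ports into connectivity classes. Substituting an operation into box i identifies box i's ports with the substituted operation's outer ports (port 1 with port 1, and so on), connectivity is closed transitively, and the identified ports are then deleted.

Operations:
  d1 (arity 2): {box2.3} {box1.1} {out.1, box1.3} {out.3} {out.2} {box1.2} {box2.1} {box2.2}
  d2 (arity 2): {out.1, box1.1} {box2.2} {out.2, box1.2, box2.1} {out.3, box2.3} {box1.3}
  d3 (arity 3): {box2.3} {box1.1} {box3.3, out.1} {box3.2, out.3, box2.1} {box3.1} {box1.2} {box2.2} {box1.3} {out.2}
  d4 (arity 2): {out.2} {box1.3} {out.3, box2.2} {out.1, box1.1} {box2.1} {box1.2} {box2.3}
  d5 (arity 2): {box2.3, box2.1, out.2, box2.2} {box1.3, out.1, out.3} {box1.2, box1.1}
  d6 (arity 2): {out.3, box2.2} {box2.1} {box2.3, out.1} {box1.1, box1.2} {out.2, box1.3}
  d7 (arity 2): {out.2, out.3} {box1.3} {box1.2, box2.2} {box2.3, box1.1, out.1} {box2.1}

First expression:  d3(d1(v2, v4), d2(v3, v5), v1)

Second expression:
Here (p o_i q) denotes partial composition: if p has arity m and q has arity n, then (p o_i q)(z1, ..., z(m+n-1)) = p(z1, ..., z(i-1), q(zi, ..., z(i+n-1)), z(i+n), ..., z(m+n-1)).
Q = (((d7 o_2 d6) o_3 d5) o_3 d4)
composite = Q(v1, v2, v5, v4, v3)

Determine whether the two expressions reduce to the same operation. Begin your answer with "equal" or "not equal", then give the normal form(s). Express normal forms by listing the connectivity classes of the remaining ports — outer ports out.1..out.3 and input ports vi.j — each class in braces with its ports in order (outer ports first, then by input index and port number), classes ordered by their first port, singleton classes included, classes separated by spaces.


not equal; the first gives {out.1, v1.3} {out.2} {out.3, v1.2, v3.1} {v1.1} {v2.1} {v2.2} {v2.3} {v3.2, v5.1} {v3.3} {v4.1} {v4.2} {v4.3} {v5.2} {v5.3} and the second {out.1, v1.1, v3.1, v3.2, v3.3} {out.2, out.3} {v1.2, v2.3} {v1.3} {v2.1, v2.2} {v4.1} {v4.2} {v4.3} {v5.1} {v5.2} {v5.3}


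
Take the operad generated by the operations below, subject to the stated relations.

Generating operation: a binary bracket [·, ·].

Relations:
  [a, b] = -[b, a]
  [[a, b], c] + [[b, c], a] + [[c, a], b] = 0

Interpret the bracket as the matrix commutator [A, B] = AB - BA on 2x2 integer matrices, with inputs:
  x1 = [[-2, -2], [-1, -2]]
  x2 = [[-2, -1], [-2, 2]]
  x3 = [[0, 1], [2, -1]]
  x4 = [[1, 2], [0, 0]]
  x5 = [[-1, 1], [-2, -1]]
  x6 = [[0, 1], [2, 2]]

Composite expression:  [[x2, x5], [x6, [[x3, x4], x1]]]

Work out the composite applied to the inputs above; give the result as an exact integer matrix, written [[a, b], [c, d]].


[[-288, -624], [672, 288]]

[x2, x5] = [[4, -4], [-8, -4]]
[x3, x4] = [[-4, 1], [2, 4]]
[[x3, x4], x1] = [[3, 16], [-8, -3]]
[x6, [[x3, x4], x1]] = [[-40, -38], [-4, 40]]
[[x2, x5], [x6, [[x3, x4], x1]]] = [[-288, -624], [672, 288]]


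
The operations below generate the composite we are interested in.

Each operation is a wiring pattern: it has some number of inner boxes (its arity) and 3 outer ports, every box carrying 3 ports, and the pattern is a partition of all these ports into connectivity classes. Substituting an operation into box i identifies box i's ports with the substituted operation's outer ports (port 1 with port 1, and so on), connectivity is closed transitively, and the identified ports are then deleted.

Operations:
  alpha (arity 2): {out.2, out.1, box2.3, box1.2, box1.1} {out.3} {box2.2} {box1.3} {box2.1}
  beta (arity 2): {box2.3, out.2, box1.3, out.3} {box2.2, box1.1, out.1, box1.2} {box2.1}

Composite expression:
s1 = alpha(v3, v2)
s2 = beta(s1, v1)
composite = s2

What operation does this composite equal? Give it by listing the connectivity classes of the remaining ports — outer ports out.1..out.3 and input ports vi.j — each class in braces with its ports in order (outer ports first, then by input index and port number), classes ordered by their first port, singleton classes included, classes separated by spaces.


{out.1, v1.2, v2.3, v3.1, v3.2} {out.2, out.3, v1.3} {v1.1} {v2.1} {v2.2} {v3.3}

Treat the ports identified at beta as solder joints: merge, then drop.
after alpha, the pattern on (v3, v2) reads {out.1, out.2, v2.3, v3.1, v3.2} {out.3} {v2.1} {v2.2} {v3.3} (out.j = its outer ports)
after beta, the pattern on (v3, v2, v1) reads {out.1, v1.2, v2.3, v3.1, v3.2} {out.2, out.3, v1.3} {v1.1} {v2.1} {v2.2} {v3.3} (out.j = its outer ports)


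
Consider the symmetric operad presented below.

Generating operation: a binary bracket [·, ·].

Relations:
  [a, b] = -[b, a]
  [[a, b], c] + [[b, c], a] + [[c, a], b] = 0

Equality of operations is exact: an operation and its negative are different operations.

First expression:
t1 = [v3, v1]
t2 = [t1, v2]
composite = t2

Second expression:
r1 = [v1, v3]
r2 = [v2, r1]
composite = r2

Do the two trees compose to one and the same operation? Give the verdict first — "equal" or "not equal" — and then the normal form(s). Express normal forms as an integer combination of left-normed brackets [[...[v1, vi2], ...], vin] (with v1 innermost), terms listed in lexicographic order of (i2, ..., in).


Reducing the first expression gives -[[v1, v3], v2]
Reducing the second expression gives -[[v1, v3], v2]
Identical normal forms: equal.

equal: each reduces to -[[v1, v3], v2]


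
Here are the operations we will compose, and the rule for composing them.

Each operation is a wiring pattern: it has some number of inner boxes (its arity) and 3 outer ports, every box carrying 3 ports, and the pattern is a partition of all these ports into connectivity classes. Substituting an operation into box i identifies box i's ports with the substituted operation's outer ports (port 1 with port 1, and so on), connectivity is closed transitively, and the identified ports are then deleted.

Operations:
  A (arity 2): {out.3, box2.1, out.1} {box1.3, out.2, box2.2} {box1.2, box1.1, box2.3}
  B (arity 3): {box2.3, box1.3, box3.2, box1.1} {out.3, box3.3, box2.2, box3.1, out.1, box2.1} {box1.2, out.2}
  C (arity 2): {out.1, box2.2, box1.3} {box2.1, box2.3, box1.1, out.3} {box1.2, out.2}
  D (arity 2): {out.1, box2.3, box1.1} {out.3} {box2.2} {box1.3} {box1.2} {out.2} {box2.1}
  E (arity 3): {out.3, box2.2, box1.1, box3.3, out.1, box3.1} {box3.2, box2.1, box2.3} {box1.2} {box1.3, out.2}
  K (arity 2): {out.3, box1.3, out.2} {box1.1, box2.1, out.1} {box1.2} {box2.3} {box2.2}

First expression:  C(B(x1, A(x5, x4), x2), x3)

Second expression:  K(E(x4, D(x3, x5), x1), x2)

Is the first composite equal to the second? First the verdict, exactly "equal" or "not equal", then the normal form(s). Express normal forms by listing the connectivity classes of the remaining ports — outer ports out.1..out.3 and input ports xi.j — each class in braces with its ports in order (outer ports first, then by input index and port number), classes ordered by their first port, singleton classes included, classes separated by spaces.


The first composite normalizes to {out.1, out.3, x1.1, x1.3, x2.1, x2.2, x2.3, x3.1, x3.2, x3.3, x4.1, x4.2, x5.3} {out.2, x1.2} {x4.3, x5.1, x5.2}
The second composite normalizes to {out.1, out.2, out.3, x1.1, x1.3, x2.1, x4.1} {x1.2, x3.1, x5.3} {x2.2} {x2.3} {x3.2} {x3.3} {x4.2} {x4.3} {x5.1} {x5.2}
They disagree, so not equal.

not equal: they reduce to {out.1, out.3, x1.1, x1.3, x2.1, x2.2, x2.3, x3.1, x3.2, x3.3, x4.1, x4.2, x5.3} {out.2, x1.2} {x4.3, x5.1, x5.2} and {out.1, out.2, out.3, x1.1, x1.3, x2.1, x4.1} {x1.2, x3.1, x5.3} {x2.2} {x2.3} {x3.2} {x3.3} {x4.2} {x4.3} {x5.1} {x5.2}


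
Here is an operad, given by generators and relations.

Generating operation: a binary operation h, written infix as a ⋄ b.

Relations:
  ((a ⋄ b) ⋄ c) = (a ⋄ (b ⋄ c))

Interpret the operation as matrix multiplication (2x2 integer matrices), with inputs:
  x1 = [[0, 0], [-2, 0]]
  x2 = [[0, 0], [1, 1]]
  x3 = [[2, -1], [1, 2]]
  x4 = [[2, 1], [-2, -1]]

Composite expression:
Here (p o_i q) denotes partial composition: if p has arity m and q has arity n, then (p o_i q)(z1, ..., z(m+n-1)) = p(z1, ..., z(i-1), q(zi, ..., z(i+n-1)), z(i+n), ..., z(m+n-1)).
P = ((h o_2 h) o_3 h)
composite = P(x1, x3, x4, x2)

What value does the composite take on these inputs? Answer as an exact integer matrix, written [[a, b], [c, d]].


[[0, 0], [-6, -6]]

(x4 ⋄ x2) = [[1, 1], [-1, -1]]
(x3 ⋄ (x4 ⋄ x2)) = [[3, 3], [-1, -1]]
(x1 ⋄ (x3 ⋄ (x4 ⋄ x2))) = [[0, 0], [-6, -6]]


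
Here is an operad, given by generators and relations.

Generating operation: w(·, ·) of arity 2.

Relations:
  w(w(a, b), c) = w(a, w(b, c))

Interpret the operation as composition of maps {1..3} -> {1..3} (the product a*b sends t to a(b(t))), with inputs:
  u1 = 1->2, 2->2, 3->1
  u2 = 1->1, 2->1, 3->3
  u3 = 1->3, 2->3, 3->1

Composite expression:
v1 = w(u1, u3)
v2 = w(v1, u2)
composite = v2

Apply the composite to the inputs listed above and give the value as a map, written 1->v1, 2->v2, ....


1->1, 2->1, 3->2

w(u1, u3) = 1->1, 2->1, 3->2
w(w(u1, u3), u2) = 1->1, 2->1, 3->2


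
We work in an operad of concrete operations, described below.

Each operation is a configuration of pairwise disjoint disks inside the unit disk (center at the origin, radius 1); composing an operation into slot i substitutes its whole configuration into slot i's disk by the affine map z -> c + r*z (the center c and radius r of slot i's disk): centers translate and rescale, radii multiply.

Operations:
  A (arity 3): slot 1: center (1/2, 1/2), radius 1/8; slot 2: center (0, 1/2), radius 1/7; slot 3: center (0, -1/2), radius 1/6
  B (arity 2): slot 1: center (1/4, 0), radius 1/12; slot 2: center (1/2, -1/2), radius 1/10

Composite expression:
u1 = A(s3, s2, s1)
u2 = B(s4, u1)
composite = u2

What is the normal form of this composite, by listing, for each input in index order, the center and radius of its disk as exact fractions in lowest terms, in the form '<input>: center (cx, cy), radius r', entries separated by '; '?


Only the slot chain above each s matters under B; compose those maps.
s4 passes through 1 substitution, ending at center (1/4, 0), radius 1/12
s3 passes through 2 substitutions, ending at center (11/20, -9/20), radius 1/80
s2 passes through 2 substitutions, ending at center (1/2, -9/20), radius 1/70
s1 passes through 2 substitutions, ending at center (1/2, -11/20), radius 1/60

s1: center (1/2, -11/20), radius 1/60; s2: center (1/2, -9/20), radius 1/70; s3: center (11/20, -9/20), radius 1/80; s4: center (1/4, 0), radius 1/12


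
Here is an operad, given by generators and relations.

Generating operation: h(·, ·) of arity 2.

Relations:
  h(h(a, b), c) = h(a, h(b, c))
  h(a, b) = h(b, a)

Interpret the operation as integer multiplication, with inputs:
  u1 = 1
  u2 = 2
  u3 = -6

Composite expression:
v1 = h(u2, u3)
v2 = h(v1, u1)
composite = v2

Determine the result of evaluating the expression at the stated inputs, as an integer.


h(u2, u3) = -12
h(h(u2, u3), u1) = -12

-12


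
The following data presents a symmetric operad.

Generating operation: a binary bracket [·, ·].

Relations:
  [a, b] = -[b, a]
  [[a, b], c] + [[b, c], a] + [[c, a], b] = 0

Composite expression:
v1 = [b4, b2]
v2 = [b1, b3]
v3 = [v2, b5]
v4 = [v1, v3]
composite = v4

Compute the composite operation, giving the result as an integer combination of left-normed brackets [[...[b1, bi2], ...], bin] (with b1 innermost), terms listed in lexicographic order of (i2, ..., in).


[[[[b1, b3], b5], b2], b4] - [[[[b1, b3], b5], b4], b2]


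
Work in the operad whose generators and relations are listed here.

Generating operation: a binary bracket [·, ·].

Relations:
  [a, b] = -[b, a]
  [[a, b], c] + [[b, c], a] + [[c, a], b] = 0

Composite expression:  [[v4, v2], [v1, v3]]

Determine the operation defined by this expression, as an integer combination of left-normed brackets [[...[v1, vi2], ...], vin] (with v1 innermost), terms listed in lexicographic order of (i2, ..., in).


[[[v1, v3], v2], v4] - [[[v1, v3], v4], v2]

Antisymmetry and Jacobi reduce to v1-anchored left-normed brackets.
Composite bracket: [[v4, v2], [v1, v3]]
Applying ab - ba throughout gives 8 signed words (2^3 = 8).
Only words starting with v1 matter:
  from v1v3v2v4, sign +1: term +[[[v1, v3], v2], v4]
  from v1v3v4v2, sign -1: term -[[[v1, v3], v4], v2]


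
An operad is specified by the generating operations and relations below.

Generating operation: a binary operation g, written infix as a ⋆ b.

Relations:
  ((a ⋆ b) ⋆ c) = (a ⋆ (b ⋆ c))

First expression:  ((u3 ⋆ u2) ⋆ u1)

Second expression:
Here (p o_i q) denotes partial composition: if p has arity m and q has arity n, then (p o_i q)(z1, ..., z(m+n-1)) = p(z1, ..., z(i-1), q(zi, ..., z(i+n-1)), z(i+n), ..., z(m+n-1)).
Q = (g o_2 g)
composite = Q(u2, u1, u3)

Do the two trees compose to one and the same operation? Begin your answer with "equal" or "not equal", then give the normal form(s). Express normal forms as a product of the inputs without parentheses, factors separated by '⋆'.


Normal form of the first expression: u3 ⋆ u2 ⋆ u1
Normal form of the second expression: u2 ⋆ u1 ⋆ u3
The forms do not match — not equal.

not equal; the first gives u3 ⋆ u2 ⋆ u1 and the second u2 ⋆ u1 ⋆ u3


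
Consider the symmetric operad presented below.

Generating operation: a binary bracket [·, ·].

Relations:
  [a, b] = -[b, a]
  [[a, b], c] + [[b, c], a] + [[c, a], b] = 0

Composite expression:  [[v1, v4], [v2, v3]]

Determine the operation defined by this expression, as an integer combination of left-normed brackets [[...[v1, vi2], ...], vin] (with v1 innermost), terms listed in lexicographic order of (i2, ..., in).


Expand each bracket as ab - ba; the v1-initial words give the coefficients.
Composite bracket: [[v1, v4], [v2, v3]]
Expanding via [a, b] = ab - ba: 8 signed words (2^3 = 8).
Words beginning with v1 determine it all:
  word v1v4v2v3 has sign +1, contributing +[[[v1, v4], v2], v3]
  word v1v4v3v2 has sign -1, contributing -[[[v1, v4], v3], v2]

[[[v1, v4], v2], v3] - [[[v1, v4], v3], v2]


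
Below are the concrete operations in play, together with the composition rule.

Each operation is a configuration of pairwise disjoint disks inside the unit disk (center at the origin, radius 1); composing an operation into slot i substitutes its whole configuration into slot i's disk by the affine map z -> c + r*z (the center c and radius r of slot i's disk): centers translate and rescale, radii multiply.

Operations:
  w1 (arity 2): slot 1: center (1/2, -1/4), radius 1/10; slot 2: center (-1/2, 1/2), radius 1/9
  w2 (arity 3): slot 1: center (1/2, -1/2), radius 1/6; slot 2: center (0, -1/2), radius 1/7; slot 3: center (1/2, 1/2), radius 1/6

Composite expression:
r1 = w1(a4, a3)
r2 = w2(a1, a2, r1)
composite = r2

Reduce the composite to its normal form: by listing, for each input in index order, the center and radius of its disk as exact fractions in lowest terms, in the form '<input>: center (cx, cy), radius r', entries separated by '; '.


a1: center (1/2, -1/2), radius 1/6; a2: center (0, -1/2), radius 1/7; a3: center (5/12, 7/12), radius 1/54; a4: center (7/12, 11/24), radius 1/60

Each a-disk chains the slot maps above it in w2; radii multiply.
input a1: applying the 1 nested substitution gives center (1/2, -1/2), radius 1/6
input a2: applying the 1 nested substitution gives center (0, -1/2), radius 1/7
input a4: applying the 2 nested substitutions gives center (7/12, 11/24), radius 1/60
input a3: applying the 2 nested substitutions gives center (5/12, 7/12), radius 1/54


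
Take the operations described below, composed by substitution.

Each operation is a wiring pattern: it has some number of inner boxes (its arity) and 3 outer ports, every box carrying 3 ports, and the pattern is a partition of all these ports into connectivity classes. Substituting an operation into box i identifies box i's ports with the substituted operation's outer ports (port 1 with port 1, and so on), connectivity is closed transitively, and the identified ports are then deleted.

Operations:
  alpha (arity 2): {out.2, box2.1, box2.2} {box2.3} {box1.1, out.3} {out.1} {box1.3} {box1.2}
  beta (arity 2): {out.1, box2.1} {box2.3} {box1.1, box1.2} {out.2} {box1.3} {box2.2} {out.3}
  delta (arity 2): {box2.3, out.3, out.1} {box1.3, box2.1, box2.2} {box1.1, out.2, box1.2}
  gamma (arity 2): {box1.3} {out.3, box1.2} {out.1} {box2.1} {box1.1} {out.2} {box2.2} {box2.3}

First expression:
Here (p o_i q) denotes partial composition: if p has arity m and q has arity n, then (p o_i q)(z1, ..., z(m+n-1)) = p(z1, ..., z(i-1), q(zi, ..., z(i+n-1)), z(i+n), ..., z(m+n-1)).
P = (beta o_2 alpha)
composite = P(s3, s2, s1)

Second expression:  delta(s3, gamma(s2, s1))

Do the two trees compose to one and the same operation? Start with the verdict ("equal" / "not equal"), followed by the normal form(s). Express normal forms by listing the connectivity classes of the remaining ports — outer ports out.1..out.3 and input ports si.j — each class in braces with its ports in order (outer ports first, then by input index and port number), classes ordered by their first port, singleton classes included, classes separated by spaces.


not equal — first {out.1} {out.2} {out.3} {s1.1, s1.2} {s1.3} {s2.1} {s2.2} {s2.3} {s3.1, s3.2} {s3.3}, second {out.1, out.3, s2.2} {out.2, s3.1, s3.2} {s1.1} {s1.2} {s1.3} {s2.1} {s2.3} {s3.3}

In normal form, the first expression is {out.1} {out.2} {out.3} {s1.1, s1.2} {s1.3} {s2.1} {s2.2} {s2.3} {s3.1, s3.2} {s3.3}
In normal form, the second expression is {out.1, out.3, s2.2} {out.2, s3.1, s3.2} {s1.1} {s1.2} {s1.3} {s2.1} {s2.3} {s3.3}
No match — not equal.


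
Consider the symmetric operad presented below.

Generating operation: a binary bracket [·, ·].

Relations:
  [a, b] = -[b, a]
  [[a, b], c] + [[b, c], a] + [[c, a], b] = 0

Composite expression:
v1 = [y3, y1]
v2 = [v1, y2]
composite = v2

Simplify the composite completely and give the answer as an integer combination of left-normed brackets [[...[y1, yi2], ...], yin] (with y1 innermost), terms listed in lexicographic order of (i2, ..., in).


-[[y1, y3], y2]

Left-normed coefficients sit on the y1-initial expansion words.
Composite bracket: [[y3, y1], y2]
Under [a, b] = ab - ba we get 4 signed associative words (2^2 = 4).
Coefficients come from the y1-initial words:
  y1y3y2 appears with sign -1, giving the term -[[y1, y3], y2]


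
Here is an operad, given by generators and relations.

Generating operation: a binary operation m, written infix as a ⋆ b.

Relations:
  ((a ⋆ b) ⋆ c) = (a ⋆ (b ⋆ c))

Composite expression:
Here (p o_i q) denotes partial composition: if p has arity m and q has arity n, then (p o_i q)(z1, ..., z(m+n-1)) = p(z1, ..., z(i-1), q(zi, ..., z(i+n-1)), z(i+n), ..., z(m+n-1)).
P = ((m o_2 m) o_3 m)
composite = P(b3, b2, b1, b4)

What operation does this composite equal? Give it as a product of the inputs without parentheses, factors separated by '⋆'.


Every regrouping of m is equal, so read the b-inputs in written order.
(b1 ⋆ b4) reduces to b1 ⋆ b4
(b2 ⋆ (b1 ⋆ b4)) reduces to b2 ⋆ b1 ⋆ b4
(b3 ⋆ (b2 ⋆ (b1 ⋆ b4))) reduces to b3 ⋆ b2 ⋆ b1 ⋆ b4

b3 ⋆ b2 ⋆ b1 ⋆ b4


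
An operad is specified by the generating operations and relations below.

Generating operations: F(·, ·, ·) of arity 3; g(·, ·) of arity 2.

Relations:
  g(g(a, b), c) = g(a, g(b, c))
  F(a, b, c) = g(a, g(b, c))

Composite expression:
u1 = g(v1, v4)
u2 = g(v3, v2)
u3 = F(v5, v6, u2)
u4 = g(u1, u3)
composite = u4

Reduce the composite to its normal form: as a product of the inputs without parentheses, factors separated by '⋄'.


v1 ⋄ v4 ⋄ v5 ⋄ v6 ⋄ v3 ⋄ v2

Associativity of g dissolves the nesting; only the v-input order survives.
g(v1, v4) unparenthesizes to v1 ⋄ v4
g(v3, v2) unparenthesizes to v3 ⋄ v2
F(v5, v6, g(v3, v2)) unparenthesizes to v5 ⋄ v6 ⋄ v3 ⋄ v2
g(g(v1, v4), F(v5, v6, g(v3, v2))) unparenthesizes to v1 ⋄ v4 ⋄ v5 ⋄ v6 ⋄ v3 ⋄ v2


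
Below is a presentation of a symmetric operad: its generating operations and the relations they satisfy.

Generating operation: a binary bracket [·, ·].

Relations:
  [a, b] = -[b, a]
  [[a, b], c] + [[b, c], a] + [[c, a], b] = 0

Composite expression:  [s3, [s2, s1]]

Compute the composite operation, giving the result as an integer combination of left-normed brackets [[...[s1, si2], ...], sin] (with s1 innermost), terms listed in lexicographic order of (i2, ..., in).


[[s1, s2], s3]

A multilinear Lie element is pinned by s1-initial words (s1 innermost).
Composite bracket: [s3, [s2, s1]]
Expanding via [a, b] = ab - ba: 4 signed words (2^2 = 4).
Collect the words opening with s1:
  sign of s1s2s3 is +1, so it contributes +[[s1, s2], s3]


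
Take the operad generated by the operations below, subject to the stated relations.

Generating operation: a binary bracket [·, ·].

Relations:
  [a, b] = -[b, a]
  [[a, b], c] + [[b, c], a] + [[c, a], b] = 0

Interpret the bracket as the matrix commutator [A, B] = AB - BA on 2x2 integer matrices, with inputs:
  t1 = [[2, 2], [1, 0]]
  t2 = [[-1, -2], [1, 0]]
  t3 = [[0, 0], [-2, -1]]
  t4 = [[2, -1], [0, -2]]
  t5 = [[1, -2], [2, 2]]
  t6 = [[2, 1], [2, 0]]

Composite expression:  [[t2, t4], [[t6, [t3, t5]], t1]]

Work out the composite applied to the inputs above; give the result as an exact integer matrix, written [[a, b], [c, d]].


[[-392, -632], [368, 392]]

[t2, t4] = [[1, 9], [4, -1]]
[t3, t5] = [[-4, -2], [0, 4]]
[t6, [t3, t5]] = [[4, 4], [-16, -4]]
[[t6, [t3, t5]], t1] = [[36, 8], [-40, -36]]
[[t2, t4], [[t6, [t3, t5]], t1]] = [[-392, -632], [368, 392]]


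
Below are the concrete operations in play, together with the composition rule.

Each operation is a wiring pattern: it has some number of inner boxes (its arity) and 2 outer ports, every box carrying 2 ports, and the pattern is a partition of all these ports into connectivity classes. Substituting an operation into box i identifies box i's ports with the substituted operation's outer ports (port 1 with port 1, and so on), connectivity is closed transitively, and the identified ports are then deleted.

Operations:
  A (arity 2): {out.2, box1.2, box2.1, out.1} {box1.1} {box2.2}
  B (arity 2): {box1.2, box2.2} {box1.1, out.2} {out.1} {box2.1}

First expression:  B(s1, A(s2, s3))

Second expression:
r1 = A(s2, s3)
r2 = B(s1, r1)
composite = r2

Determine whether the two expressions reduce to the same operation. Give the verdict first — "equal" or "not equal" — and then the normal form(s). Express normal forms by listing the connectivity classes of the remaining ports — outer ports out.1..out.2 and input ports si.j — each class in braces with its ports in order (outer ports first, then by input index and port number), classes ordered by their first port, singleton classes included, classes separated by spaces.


equal; the common form is {out.1} {out.2, s1.1} {s1.2, s2.2, s3.1} {s2.1} {s3.2}

The first composite normalizes to {out.1} {out.2, s1.1} {s1.2, s2.2, s3.1} {s2.1} {s3.2}
The second composite normalizes to {out.1} {out.2, s1.1} {s1.2, s2.2, s3.1} {s2.1} {s3.2}
One common form — equal.


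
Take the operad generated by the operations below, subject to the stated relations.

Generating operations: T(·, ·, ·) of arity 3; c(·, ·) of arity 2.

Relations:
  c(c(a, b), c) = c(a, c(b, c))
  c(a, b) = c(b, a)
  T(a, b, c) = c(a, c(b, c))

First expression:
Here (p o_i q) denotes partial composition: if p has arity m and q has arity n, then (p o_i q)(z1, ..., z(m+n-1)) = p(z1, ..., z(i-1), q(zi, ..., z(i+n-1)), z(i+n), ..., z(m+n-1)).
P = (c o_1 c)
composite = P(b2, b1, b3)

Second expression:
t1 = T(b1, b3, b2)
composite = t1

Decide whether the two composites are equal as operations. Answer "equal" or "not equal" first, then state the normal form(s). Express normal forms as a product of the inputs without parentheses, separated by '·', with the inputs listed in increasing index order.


equal: each reduces to b1 · b2 · b3

Normal form of the first expression: b1 · b2 · b3
Normal form of the second expression: b1 · b2 · b3
One common form — equal.


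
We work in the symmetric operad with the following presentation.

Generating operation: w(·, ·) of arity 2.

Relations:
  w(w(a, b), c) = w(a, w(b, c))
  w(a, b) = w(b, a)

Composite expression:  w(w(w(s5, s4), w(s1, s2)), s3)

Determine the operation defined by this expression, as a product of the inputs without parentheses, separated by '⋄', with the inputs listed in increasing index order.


s1 ⋄ s2 ⋄ s3 ⋄ s4 ⋄ s5

With w associative and commutative, the s-input set is all that matters.
w(s5, s4) flattens to s5 ⋄ s4
w(s1, s2) flattens to s1 ⋄ s2
w(w(s5, s4), w(s1, s2)) flattens to s5 ⋄ s4 ⋄ s1 ⋄ s2
w(w(w(s5, s4), w(s1, s2)), s3) flattens to s5 ⋄ s4 ⋄ s1 ⋄ s2 ⋄ s3
commutativity sorts the factors: s1 ⋄ s2 ⋄ s3 ⋄ s4 ⋄ s5


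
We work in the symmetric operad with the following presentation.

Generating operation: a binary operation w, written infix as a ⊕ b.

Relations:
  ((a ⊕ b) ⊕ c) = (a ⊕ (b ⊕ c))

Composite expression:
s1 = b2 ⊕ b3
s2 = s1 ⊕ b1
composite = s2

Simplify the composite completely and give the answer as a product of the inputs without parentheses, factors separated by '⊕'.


Under associativity of w, the answer is the b's in reading order.
(b2 ⊕ b3) collapses to b2 ⊕ b3
((b2 ⊕ b3) ⊕ b1) collapses to b2 ⊕ b3 ⊕ b1

b2 ⊕ b3 ⊕ b1


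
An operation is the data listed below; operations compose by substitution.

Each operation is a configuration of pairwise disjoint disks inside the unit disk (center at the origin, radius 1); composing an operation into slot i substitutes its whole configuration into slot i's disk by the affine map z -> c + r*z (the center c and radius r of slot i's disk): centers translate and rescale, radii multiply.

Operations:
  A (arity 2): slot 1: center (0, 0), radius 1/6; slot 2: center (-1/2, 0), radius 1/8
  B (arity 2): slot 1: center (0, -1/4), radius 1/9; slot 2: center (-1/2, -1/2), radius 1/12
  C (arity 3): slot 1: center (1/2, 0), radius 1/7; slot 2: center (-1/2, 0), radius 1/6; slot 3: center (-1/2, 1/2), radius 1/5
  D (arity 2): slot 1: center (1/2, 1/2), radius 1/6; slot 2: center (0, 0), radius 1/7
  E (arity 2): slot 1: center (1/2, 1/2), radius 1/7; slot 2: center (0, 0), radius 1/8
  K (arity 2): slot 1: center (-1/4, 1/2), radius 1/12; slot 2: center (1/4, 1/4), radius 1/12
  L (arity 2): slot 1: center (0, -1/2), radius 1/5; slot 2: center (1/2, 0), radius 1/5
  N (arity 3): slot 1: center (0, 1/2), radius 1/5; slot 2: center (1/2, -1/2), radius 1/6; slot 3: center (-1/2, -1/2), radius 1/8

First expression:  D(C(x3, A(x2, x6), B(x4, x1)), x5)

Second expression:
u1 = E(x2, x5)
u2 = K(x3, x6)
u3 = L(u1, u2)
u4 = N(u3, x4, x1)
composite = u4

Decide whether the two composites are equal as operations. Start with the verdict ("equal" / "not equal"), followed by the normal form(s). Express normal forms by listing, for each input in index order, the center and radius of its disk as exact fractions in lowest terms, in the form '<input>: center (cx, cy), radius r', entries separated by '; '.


Normal form of the first expression: x1: center (2/5, 17/30), radius 1/360; x2: center (5/12, 1/2), radius 1/216; x3: center (7/12, 1/2), radius 1/42; x4: center (5/12, 23/40), radius 1/270; x5: center (0, 0), radius 1/7; x6: center (29/72, 1/2), radius 1/288
Normal form of the second expression: x1: center (-1/2, -1/2), radius 1/8; x2: center (1/50, 21/50), radius 1/175; x3: center (9/100, 13/25), radius 1/300; x4: center (1/2, -1/2), radius 1/6; x5: center (0, 2/5), radius 1/200; x6: center (11/100, 51/100), radius 1/300
Distinct normal forms: not equal.

not equal — first x1: center (2/5, 17/30), radius 1/360; x2: center (5/12, 1/2), radius 1/216; x3: center (7/12, 1/2), radius 1/42; x4: center (5/12, 23/40), radius 1/270; x5: center (0, 0), radius 1/7; x6: center (29/72, 1/2), radius 1/288, second x1: center (-1/2, -1/2), radius 1/8; x2: center (1/50, 21/50), radius 1/175; x3: center (9/100, 13/25), radius 1/300; x4: center (1/2, -1/2), radius 1/6; x5: center (0, 2/5), radius 1/200; x6: center (11/100, 51/100), radius 1/300


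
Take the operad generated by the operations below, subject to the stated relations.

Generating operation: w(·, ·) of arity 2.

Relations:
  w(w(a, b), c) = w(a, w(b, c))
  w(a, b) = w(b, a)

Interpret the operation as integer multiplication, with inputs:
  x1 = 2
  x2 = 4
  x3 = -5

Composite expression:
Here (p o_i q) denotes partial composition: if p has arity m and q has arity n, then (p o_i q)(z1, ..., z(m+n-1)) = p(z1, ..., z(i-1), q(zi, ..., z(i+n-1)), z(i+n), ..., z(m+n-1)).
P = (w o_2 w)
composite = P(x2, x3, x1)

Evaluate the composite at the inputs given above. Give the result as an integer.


w(x3, x1) = -10
w(x2, w(x3, x1)) = -40

-40


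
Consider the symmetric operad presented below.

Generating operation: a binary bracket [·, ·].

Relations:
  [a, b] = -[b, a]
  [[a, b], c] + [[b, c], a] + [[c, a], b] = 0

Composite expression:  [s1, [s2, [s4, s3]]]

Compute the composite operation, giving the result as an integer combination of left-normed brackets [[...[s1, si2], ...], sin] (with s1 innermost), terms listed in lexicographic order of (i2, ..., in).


Skip Jacobi rewriting: expand, keep s1-initial words, read off terms.
Composite bracket: [s1, [s2, [s4, s3]]]
Full expansion: 8 signed words from ab - ba (2^3 = 8).
Words beginning with s1 determine it all:
  s1s2s3s4 appears with sign -1, giving the term -[[[s1, s2], s3], s4]
  s1s2s4s3 appears with sign +1, giving the term +[[[s1, s2], s4], s3]
  s1s3s4s2 appears with sign +1, giving the term +[[[s1, s3], s4], s2]
  s1s4s3s2 appears with sign -1, giving the term -[[[s1, s4], s3], s2]

-[[[s1, s2], s3], s4] + [[[s1, s2], s4], s3] + [[[s1, s3], s4], s2] - [[[s1, s4], s3], s2]


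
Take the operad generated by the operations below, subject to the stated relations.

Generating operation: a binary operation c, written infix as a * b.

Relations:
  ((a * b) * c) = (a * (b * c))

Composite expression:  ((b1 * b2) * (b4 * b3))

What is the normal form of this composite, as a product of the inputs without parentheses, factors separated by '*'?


Associativity of c dissolves the nesting; only the b-input order survives.
(b1 * b2) flattens to b1 * b2
(b4 * b3) flattens to b4 * b3
((b1 * b2) * (b4 * b3)) flattens to b1 * b2 * b4 * b3

b1 * b2 * b4 * b3


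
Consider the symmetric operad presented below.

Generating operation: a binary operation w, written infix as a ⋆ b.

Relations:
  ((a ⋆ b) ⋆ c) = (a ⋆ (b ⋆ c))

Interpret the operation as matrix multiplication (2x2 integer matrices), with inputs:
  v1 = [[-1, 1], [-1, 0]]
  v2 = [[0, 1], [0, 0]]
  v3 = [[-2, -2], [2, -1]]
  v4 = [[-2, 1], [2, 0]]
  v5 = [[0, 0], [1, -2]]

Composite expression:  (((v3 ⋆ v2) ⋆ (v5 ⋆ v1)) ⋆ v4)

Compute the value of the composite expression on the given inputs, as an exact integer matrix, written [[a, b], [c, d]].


[[0, -2], [0, 2]]

(v3 ⋆ v2) = [[0, -2], [0, 2]]
(v5 ⋆ v1) = [[0, 0], [1, 1]]
((v3 ⋆ v2) ⋆ (v5 ⋆ v1)) = [[-2, -2], [2, 2]]
(((v3 ⋆ v2) ⋆ (v5 ⋆ v1)) ⋆ v4) = [[0, -2], [0, 2]]


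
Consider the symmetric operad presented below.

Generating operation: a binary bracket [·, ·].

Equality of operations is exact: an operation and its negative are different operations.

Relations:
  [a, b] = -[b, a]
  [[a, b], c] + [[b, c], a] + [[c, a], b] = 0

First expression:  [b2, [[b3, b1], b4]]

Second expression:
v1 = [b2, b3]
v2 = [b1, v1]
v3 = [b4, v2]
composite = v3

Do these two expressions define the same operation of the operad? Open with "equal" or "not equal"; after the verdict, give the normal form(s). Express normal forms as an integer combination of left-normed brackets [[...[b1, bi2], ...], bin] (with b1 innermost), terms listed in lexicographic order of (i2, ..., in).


not equal — first [[[b1, b3], b4], b2], second -[[[b1, b2], b3], b4] + [[[b1, b3], b2], b4]

The first expression, normalized: [[[b1, b3], b4], b2]
The second expression, normalized: -[[[b1, b2], b3], b4] + [[[b1, b3], b2], b4]
They disagree, so not equal.


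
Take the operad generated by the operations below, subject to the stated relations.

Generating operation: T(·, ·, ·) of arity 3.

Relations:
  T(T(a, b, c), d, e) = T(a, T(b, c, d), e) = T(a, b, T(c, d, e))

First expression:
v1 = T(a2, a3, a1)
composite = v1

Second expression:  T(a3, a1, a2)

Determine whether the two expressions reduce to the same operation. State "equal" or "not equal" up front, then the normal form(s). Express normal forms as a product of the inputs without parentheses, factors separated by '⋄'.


not equal; the first gives a2 ⋄ a3 ⋄ a1 and the second a3 ⋄ a1 ⋄ a2

In normal form, the first expression is a2 ⋄ a3 ⋄ a1
In normal form, the second expression is a3 ⋄ a1 ⋄ a2
Distinct normal forms: not equal.


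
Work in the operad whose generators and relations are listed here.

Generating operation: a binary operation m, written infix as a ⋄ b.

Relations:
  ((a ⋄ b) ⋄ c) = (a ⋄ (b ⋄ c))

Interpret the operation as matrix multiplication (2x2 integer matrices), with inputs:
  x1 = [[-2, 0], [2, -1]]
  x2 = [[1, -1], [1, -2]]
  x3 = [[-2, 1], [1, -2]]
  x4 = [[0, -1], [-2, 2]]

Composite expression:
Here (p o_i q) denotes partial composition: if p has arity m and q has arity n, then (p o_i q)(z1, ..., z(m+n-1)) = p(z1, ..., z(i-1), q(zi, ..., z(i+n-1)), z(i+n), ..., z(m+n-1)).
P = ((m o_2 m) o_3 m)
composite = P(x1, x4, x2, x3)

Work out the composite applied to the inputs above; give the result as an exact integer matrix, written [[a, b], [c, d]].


(x2 ⋄ x3) = [[-3, 3], [-4, 5]]
(x4 ⋄ (x2 ⋄ x3)) = [[4, -5], [-2, 4]]
(x1 ⋄ (x4 ⋄ (x2 ⋄ x3))) = [[-8, 10], [10, -14]]

[[-8, 10], [10, -14]]


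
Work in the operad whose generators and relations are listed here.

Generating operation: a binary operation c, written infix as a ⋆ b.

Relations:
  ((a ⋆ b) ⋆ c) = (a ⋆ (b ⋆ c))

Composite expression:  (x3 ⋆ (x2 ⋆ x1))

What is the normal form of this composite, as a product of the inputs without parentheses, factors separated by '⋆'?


x3 ⋆ x2 ⋆ x1

The c-tree's shape is irrelevant; the x-reading-order decides.
(x2 ⋆ x1) unparenthesizes to x2 ⋆ x1
(x3 ⋆ (x2 ⋆ x1)) unparenthesizes to x3 ⋆ x2 ⋆ x1


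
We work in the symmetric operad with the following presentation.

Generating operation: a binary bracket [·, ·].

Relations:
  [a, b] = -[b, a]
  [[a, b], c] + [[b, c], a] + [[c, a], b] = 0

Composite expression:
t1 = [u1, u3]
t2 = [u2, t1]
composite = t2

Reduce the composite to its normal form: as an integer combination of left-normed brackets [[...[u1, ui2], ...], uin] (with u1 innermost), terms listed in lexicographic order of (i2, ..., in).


-[[u1, u3], u2]

Skip Jacobi rewriting: expand, keep u1-initial words, read off terms.
Composite bracket: [u2, [u1, u3]]
Expanding via [a, b] = ab - ba: 4 signed words (2^2 = 4).
Keep just the words that open with u1:
  word u1u3u2 has sign -1, contributing -[[u1, u3], u2]


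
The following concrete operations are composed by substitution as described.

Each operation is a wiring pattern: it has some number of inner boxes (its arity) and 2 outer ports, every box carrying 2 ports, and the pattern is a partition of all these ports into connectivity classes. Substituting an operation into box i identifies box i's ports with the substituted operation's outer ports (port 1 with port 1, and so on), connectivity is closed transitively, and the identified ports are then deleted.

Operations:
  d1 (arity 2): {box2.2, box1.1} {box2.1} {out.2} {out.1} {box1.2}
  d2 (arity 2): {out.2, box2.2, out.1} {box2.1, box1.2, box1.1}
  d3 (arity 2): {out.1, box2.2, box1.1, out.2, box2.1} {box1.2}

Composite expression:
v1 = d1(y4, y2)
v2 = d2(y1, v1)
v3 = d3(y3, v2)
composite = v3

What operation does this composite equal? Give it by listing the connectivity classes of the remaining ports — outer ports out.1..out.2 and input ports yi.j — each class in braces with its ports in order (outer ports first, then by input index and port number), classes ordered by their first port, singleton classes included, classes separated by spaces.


After gluing at d3, chains via deleted ports link the y-ports.
after d1, the pattern on (y4, y2) reads {out.1} {out.2} {y2.1} {y2.2, y4.1} {y4.2} (out.j = its outer ports)
after d2, the pattern on (y1, y4, y2) reads {out.1, out.2} {y1.1, y1.2} {y2.1} {y2.2, y4.1} {y4.2} (out.j = its outer ports)
after d3, the pattern on (y3, y1, y4, y2) reads {out.1, out.2, y3.1} {y1.1, y1.2} {y2.1} {y2.2, y4.1} {y3.2} {y4.2} (out.j = its outer ports)

{out.1, out.2, y3.1} {y1.1, y1.2} {y2.1} {y2.2, y4.1} {y3.2} {y4.2}


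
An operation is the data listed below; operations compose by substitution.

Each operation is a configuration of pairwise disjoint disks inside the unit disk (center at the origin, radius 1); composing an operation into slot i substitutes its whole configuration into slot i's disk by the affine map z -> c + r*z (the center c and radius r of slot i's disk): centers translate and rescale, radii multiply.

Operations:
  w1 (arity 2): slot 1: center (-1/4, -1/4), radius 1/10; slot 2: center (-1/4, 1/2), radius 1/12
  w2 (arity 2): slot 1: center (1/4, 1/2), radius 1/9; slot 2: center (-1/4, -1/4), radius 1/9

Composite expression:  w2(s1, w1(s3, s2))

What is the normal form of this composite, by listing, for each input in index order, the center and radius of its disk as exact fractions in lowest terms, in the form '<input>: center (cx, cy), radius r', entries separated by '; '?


Affine substitution under w2: radii multiply and s-centers shift.
input s1: composing its 1 substitution step yields center (1/4, 1/2), radius 1/9
input s3: composing its 2 substitution steps yields center (-5/18, -5/18), radius 1/90
input s2: composing its 2 substitution steps yields center (-5/18, -7/36), radius 1/108

s1: center (1/4, 1/2), radius 1/9; s2: center (-5/18, -7/36), radius 1/108; s3: center (-5/18, -5/18), radius 1/90
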